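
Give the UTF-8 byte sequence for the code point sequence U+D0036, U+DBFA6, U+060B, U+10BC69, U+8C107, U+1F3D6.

F3 90 80 B6 F3 9B BE A6 D8 8B F4 8B B1 A9 F2 8C 84 87 F0 9F 8F 96

U+D0036: 4-byte form → F3 90 80 B6.
U+DBFA6: 4-byte form → F3 9B BE A6.
U+060B: 2-byte form → D8 8B.
U+10BC69: 4-byte form → F4 8B B1 A9.
U+8C107: 4-byte form → F2 8C 84 87.
U+1F3D6: 4-byte form → F0 9F 8F 96.
Concatenated (22 bytes): F3 90 80 B6 F3 9B BE A6 D8 8B F4 8B B1 A9 F2 8C 84 87 F0 9F 8F 96.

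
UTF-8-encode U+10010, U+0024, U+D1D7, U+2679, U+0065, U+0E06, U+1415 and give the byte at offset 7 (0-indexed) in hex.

0x97

U+10010 → 4-byte form F0 90 80 90 at offsets 0–3.
U+0024 → 1-byte form 24 at offsets 4–4.
U+D1D7 → 3-byte form ED 87 97 at offsets 5–7.
Offset 7 falls in char 3's range; it's byte 3 of ED 87 97 = 0x97.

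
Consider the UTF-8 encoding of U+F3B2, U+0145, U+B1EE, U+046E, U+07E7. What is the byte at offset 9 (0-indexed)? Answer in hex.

0xAE

U+F3B2 → 3-byte form EF 8E B2 at offsets 0–2.
U+0145 → 2-byte form C5 85 at offsets 3–4.
U+B1EE → 3-byte form EB 87 AE at offsets 5–7.
U+046E → 2-byte form D1 AE at offsets 8–9.
Offset 9 falls in char 4's range; it's byte 2 of D1 AE = 0xAE.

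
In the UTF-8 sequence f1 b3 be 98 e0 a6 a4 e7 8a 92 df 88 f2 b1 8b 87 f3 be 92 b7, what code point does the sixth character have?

U+FE4B7

Offset 0: leading byte 0xF1 = 11110001 → 4-byte char #1 = F1 B3 BE 98.
Offset 4: leading byte 0xE0 = 11100000 → 3-byte char #2 = E0 A6 A4.
Offset 7: leading byte 0xE7 = 11100111 → 3-byte char #3 = E7 8A 92.
Offset 10: leading byte 0xDF = 11011111 → 2-byte char #4 = DF 88.
Offset 12: leading byte 0xF2 = 11110010 → 4-byte char #5 = F2 B1 8B 87.
Offset 16: leading byte 0xF3 = 11110011 → 4-byte char #6 = F3 BE 92 B7.
Leading byte 0xF3 = 11110011 matches 11110xxx → 4-byte sequence.
Byte 1: 0xF3 = 11110011, payload 011 (3 bits).
Byte 2: 0xBE = 10111110 (10xxxxxx ✓), payload 111110.
Byte 3: 0x92 = 10010010 (10xxxxxx ✓), payload 010010.
Byte 4: 0xB7 = 10110111 (10xxxxxx ✓), payload 110111.
Concatenate: 011111110010010110111 = 0xFE4B7 (21 bits → U+FE4B7).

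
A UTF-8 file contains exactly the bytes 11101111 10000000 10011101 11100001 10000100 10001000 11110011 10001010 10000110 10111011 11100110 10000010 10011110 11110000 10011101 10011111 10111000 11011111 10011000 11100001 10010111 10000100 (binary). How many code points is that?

Byte at offset 0: 0xEF = 11101111 → 3-byte char (#1). Advance 3.
Byte at offset 3: 0xE1 = 11100001 → 3-byte char (#2). Advance 3.
Byte at offset 6: 0xF3 = 11110011 → 4-byte char (#3). Advance 4.
Byte at offset 10: 0xE6 = 11100110 → 3-byte char (#4). Advance 3.
Byte at offset 13: 0xF0 = 11110000 → 4-byte char (#5). Advance 4.
Byte at offset 17: 0xDF = 11011111 → 2-byte char (#6). Advance 2.
Byte at offset 19: 0xE1 = 11100001 → 3-byte char (#7). Advance 3.
Reached end at offset 22 after 7 code points.

7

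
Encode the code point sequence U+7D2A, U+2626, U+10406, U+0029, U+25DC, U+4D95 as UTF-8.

E7 B4 AA E2 98 A6 F0 90 90 86 29 E2 97 9C E4 B6 95

U+7D2A: 3-byte form → E7 B4 AA.
U+2626: 3-byte form → E2 98 A6.
U+10406: 4-byte form → F0 90 90 86.
U+0029: 1-byte form → 29.
U+25DC: 3-byte form → E2 97 9C.
U+4D95: 3-byte form → E4 B6 95.
Concatenated (17 bytes): E7 B4 AA E2 98 A6 F0 90 90 86 29 E2 97 9C E4 B6 95.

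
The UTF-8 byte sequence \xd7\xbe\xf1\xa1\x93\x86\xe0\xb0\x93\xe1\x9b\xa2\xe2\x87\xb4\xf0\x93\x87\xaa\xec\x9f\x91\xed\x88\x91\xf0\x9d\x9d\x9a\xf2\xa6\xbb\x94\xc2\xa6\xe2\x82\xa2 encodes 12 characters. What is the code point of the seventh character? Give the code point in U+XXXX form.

Offset 0: leading byte 0xD7 = 11010111 → 2-byte char #1 = D7 BE.
Offset 2: leading byte 0xF1 = 11110001 → 4-byte char #2 = F1 A1 93 86.
Offset 6: leading byte 0xE0 = 11100000 → 3-byte char #3 = E0 B0 93.
Offset 9: leading byte 0xE1 = 11100001 → 3-byte char #4 = E1 9B A2.
Offset 12: leading byte 0xE2 = 11100010 → 3-byte char #5 = E2 87 B4.
Offset 15: leading byte 0xF0 = 11110000 → 4-byte char #6 = F0 93 87 AA.
Offset 19: leading byte 0xEC = 11101100 → 3-byte char #7 = EC 9F 91.
Leading byte 0xEC = 11101100 matches 1110xxxx → 3-byte sequence.
Byte 1: 0xEC = 11101100, payload 1100 (4 bits).
Byte 2: 0x9F = 10011111 (10xxxxxx ✓), payload 011111.
Byte 3: 0x91 = 10010001 (10xxxxxx ✓), payload 010001.
Concatenate: 1100011111010001 = 0xC7D1 (16 bits → U+C7D1).

U+C7D1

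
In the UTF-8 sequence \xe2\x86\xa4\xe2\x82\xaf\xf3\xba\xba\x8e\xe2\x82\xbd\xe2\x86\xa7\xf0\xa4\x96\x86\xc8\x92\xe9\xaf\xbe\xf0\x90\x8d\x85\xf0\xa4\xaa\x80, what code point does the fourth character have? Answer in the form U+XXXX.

Offset 0: leading byte 0xE2 = 11100010 → 3-byte char #1 = E2 86 A4.
Offset 3: leading byte 0xE2 = 11100010 → 3-byte char #2 = E2 82 AF.
Offset 6: leading byte 0xF3 = 11110011 → 4-byte char #3 = F3 BA BA 8E.
Offset 10: leading byte 0xE2 = 11100010 → 3-byte char #4 = E2 82 BD.
Leading byte 0xE2 = 11100010 matches 1110xxxx → 3-byte sequence.
Byte 1: 0xE2 = 11100010, payload 0010 (4 bits).
Byte 2: 0x82 = 10000010 (10xxxxxx ✓), payload 000010.
Byte 3: 0xBD = 10111101 (10xxxxxx ✓), payload 111101.
Concatenate: 0010000010111101 = 0x20BD (16 bits → U+20BD).

U+20BD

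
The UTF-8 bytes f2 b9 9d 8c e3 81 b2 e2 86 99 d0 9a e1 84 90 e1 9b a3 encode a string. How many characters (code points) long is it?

Byte at offset 0: 0xF2 = 11110010 → 4-byte char (#1). Advance 4.
Byte at offset 4: 0xE3 = 11100011 → 3-byte char (#2). Advance 3.
Byte at offset 7: 0xE2 = 11100010 → 3-byte char (#3). Advance 3.
Byte at offset 10: 0xD0 = 11010000 → 2-byte char (#4). Advance 2.
Byte at offset 12: 0xE1 = 11100001 → 3-byte char (#5). Advance 3.
Byte at offset 15: 0xE1 = 11100001 → 3-byte char (#6). Advance 3.
Reached end at offset 18 after 6 code points.

6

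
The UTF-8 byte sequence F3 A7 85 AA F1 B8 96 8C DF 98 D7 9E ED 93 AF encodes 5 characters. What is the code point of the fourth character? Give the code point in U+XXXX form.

Offset 0: leading byte 0xF3 = 11110011 → 4-byte char #1 = F3 A7 85 AA.
Offset 4: leading byte 0xF1 = 11110001 → 4-byte char #2 = F1 B8 96 8C.
Offset 8: leading byte 0xDF = 11011111 → 2-byte char #3 = DF 98.
Offset 10: leading byte 0xD7 = 11010111 → 2-byte char #4 = D7 9E.
Leading byte 0xD7 = 11010111 matches 110xxxxx → 2-byte sequence.
Byte 1: 0xD7 = 11010111, payload 10111 (5 bits).
Byte 2: 0x9E = 10011110 (10xxxxxx ✓), payload 011110.
Concatenate: 10111011110 = 0x5DE (11 bits → U+05DE).

U+05DE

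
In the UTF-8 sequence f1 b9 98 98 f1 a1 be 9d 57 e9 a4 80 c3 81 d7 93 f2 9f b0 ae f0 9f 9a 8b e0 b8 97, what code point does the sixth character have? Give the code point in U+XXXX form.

U+05D3

Offset 0: leading byte 0xF1 = 11110001 → 4-byte char #1 = F1 B9 98 98.
Offset 4: leading byte 0xF1 = 11110001 → 4-byte char #2 = F1 A1 BE 9D.
Offset 8: leading byte 0x57 = 01010111 → 1-byte char #3 = 57.
Offset 9: leading byte 0xE9 = 11101001 → 3-byte char #4 = E9 A4 80.
Offset 12: leading byte 0xC3 = 11000011 → 2-byte char #5 = C3 81.
Offset 14: leading byte 0xD7 = 11010111 → 2-byte char #6 = D7 93.
Leading byte 0xD7 = 11010111 matches 110xxxxx → 2-byte sequence.
Byte 1: 0xD7 = 11010111, payload 10111 (5 bits).
Byte 2: 0x93 = 10010011 (10xxxxxx ✓), payload 010011.
Concatenate: 10111010011 = 0x5D3 (11 bits → U+05D3).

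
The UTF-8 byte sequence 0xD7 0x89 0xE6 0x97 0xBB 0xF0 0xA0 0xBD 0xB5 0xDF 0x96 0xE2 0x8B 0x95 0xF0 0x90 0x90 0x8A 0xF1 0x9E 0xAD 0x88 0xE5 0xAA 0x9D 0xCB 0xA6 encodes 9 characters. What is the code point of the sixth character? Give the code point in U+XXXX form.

Offset 0: leading byte 0xD7 = 11010111 → 2-byte char #1 = D7 89.
Offset 2: leading byte 0xE6 = 11100110 → 3-byte char #2 = E6 97 BB.
Offset 5: leading byte 0xF0 = 11110000 → 4-byte char #3 = F0 A0 BD B5.
Offset 9: leading byte 0xDF = 11011111 → 2-byte char #4 = DF 96.
Offset 11: leading byte 0xE2 = 11100010 → 3-byte char #5 = E2 8B 95.
Offset 14: leading byte 0xF0 = 11110000 → 4-byte char #6 = F0 90 90 8A.
Leading byte 0xF0 = 11110000 matches 11110xxx → 4-byte sequence.
Byte 1: 0xF0 = 11110000, payload 000 (3 bits).
Byte 2: 0x90 = 10010000 (10xxxxxx ✓), payload 010000.
Byte 3: 0x90 = 10010000 (10xxxxxx ✓), payload 010000.
Byte 4: 0x8A = 10001010 (10xxxxxx ✓), payload 001010.
Concatenate: 000010000010000001010 = 0x1040A (21 bits → U+1040A).

U+1040A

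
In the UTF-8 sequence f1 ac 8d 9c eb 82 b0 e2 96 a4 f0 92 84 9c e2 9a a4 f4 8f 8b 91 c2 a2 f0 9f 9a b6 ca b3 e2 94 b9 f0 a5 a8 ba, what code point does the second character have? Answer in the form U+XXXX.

Offset 0: leading byte 0xF1 = 11110001 → 4-byte char #1 = F1 AC 8D 9C.
Offset 4: leading byte 0xEB = 11101011 → 3-byte char #2 = EB 82 B0.
Leading byte 0xEB = 11101011 matches 1110xxxx → 3-byte sequence.
Byte 1: 0xEB = 11101011, payload 1011 (4 bits).
Byte 2: 0x82 = 10000010 (10xxxxxx ✓), payload 000010.
Byte 3: 0xB0 = 10110000 (10xxxxxx ✓), payload 110000.
Concatenate: 1011000010110000 = 0xB0B0 (16 bits → U+B0B0).

U+B0B0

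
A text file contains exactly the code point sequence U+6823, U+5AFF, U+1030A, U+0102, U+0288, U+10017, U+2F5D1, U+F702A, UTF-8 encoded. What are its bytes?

U+6823: 3-byte form → E6 A0 A3.
U+5AFF: 3-byte form → E5 AB BF.
U+1030A: 4-byte form → F0 90 8C 8A.
U+0102: 2-byte form → C4 82.
U+0288: 2-byte form → CA 88.
U+10017: 4-byte form → F0 90 80 97.
U+2F5D1: 4-byte form → F0 AF 97 91.
U+F702A: 4-byte form → F3 B7 80 AA.
Concatenated (26 bytes): E6 A0 A3 E5 AB BF F0 90 8C 8A C4 82 CA 88 F0 90 80 97 F0 AF 97 91 F3 B7 80 AA.

E6 A0 A3 E5 AB BF F0 90 8C 8A C4 82 CA 88 F0 90 80 97 F0 AF 97 91 F3 B7 80 AA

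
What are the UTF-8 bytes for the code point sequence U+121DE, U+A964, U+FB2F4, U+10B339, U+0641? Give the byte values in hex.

U+121DE: 4-byte form → F0 92 87 9E.
U+A964: 3-byte form → EA A5 A4.
U+FB2F4: 4-byte form → F3 BB 8B B4.
U+10B339: 4-byte form → F4 8B 8C B9.
U+0641: 2-byte form → D9 81.
Concatenated (17 bytes): F0 92 87 9E EA A5 A4 F3 BB 8B B4 F4 8B 8C B9 D9 81.

F0 92 87 9E EA A5 A4 F3 BB 8B B4 F4 8B 8C B9 D9 81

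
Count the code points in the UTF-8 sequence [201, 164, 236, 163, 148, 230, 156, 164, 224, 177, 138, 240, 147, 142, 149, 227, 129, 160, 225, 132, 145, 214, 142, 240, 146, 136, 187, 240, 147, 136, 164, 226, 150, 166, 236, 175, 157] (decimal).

Byte at offset 0: 0xC9 = 11001001 → 2-byte char (#1). Advance 2.
Byte at offset 2: 0xEC = 11101100 → 3-byte char (#2). Advance 3.
Byte at offset 5: 0xE6 = 11100110 → 3-byte char (#3). Advance 3.
Byte at offset 8: 0xE0 = 11100000 → 3-byte char (#4). Advance 3.
Byte at offset 11: 0xF0 = 11110000 → 4-byte char (#5). Advance 4.
Byte at offset 15: 0xE3 = 11100011 → 3-byte char (#6). Advance 3.
Byte at offset 18: 0xE1 = 11100001 → 3-byte char (#7). Advance 3.
Byte at offset 21: 0xD6 = 11010110 → 2-byte char (#8). Advance 2.
Byte at offset 23: 0xF0 = 11110000 → 4-byte char (#9). Advance 4.
Byte at offset 27: 0xF0 = 11110000 → 4-byte char (#10). Advance 4.
Byte at offset 31: 0xE2 = 11100010 → 3-byte char (#11). Advance 3.
Byte at offset 34: 0xEC = 11101100 → 3-byte char (#12). Advance 3.
Reached end at offset 37 after 12 code points.

12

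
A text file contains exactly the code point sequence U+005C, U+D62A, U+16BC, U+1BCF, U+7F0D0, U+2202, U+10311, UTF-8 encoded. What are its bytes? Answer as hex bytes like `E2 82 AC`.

5C ED 98 AA E1 9A BC E1 AF 8F F1 BF 83 90 E2 88 82 F0 90 8C 91

U+005C: 1-byte form → 5C.
U+D62A: 3-byte form → ED 98 AA.
U+16BC: 3-byte form → E1 9A BC.
U+1BCF: 3-byte form → E1 AF 8F.
U+7F0D0: 4-byte form → F1 BF 83 90.
U+2202: 3-byte form → E2 88 82.
U+10311: 4-byte form → F0 90 8C 91.
Concatenated (21 bytes): 5C ED 98 AA E1 9A BC E1 AF 8F F1 BF 83 90 E2 88 82 F0 90 8C 91.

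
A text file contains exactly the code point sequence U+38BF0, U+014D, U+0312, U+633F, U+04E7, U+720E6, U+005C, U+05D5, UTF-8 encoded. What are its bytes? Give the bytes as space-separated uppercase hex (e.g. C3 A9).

U+38BF0: 4-byte form → F0 B8 AF B0.
U+014D: 2-byte form → C5 8D.
U+0312: 2-byte form → CC 92.
U+633F: 3-byte form → E6 8C BF.
U+04E7: 2-byte form → D3 A7.
U+720E6: 4-byte form → F1 B2 83 A6.
U+005C: 1-byte form → 5C.
U+05D5: 2-byte form → D7 95.
Concatenated (20 bytes): F0 B8 AF B0 C5 8D CC 92 E6 8C BF D3 A7 F1 B2 83 A6 5C D7 95.

F0 B8 AF B0 C5 8D CC 92 E6 8C BF D3 A7 F1 B2 83 A6 5C D7 95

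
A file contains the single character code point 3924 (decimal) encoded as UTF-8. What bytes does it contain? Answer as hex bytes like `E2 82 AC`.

E0 BD 94

U+0F54 = 0xF54 = 3924 decimal. In range U+0800–U+FFFF → 3-byte form: 1110xxxx 10xxxxxx 10xxxxxx.
Binary (16 bits): 0000111101010100.
Split 4+6+6: 0000 | 111101 | 010100.
Byte 1: 11100000 = 0xE0.
Byte 2: 10111101 = 0xBD.
Byte 3: 10010100 = 0x94.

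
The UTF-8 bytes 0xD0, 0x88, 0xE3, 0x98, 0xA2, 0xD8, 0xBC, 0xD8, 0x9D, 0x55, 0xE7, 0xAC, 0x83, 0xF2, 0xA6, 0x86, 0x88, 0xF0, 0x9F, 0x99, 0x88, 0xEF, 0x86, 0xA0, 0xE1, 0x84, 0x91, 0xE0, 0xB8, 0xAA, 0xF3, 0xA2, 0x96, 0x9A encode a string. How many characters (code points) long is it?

Byte at offset 0: 0xD0 = 11010000 → 2-byte char (#1). Advance 2.
Byte at offset 2: 0xE3 = 11100011 → 3-byte char (#2). Advance 3.
Byte at offset 5: 0xD8 = 11011000 → 2-byte char (#3). Advance 2.
Byte at offset 7: 0xD8 = 11011000 → 2-byte char (#4). Advance 2.
Byte at offset 9: 0x55 = 01010101 → 1-byte char (#5). Advance 1.
Byte at offset 10: 0xE7 = 11100111 → 3-byte char (#6). Advance 3.
Byte at offset 13: 0xF2 = 11110010 → 4-byte char (#7). Advance 4.
Byte at offset 17: 0xF0 = 11110000 → 4-byte char (#8). Advance 4.
Byte at offset 21: 0xEF = 11101111 → 3-byte char (#9). Advance 3.
Byte at offset 24: 0xE1 = 11100001 → 3-byte char (#10). Advance 3.
Byte at offset 27: 0xE0 = 11100000 → 3-byte char (#11). Advance 3.
Byte at offset 30: 0xF3 = 11110011 → 4-byte char (#12). Advance 4.
Reached end at offset 34 after 12 code points.

12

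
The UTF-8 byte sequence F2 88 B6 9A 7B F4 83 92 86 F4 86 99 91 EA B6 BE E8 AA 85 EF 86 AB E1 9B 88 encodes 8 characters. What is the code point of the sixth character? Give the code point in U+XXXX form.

U+8A85

Offset 0: leading byte 0xF2 = 11110010 → 4-byte char #1 = F2 88 B6 9A.
Offset 4: leading byte 0x7B = 01111011 → 1-byte char #2 = 7B.
Offset 5: leading byte 0xF4 = 11110100 → 4-byte char #3 = F4 83 92 86.
Offset 9: leading byte 0xF4 = 11110100 → 4-byte char #4 = F4 86 99 91.
Offset 13: leading byte 0xEA = 11101010 → 3-byte char #5 = EA B6 BE.
Offset 16: leading byte 0xE8 = 11101000 → 3-byte char #6 = E8 AA 85.
Leading byte 0xE8 = 11101000 matches 1110xxxx → 3-byte sequence.
Byte 1: 0xE8 = 11101000, payload 1000 (4 bits).
Byte 2: 0xAA = 10101010 (10xxxxxx ✓), payload 101010.
Byte 3: 0x85 = 10000101 (10xxxxxx ✓), payload 000101.
Concatenate: 1000101010000101 = 0x8A85 (16 bits → U+8A85).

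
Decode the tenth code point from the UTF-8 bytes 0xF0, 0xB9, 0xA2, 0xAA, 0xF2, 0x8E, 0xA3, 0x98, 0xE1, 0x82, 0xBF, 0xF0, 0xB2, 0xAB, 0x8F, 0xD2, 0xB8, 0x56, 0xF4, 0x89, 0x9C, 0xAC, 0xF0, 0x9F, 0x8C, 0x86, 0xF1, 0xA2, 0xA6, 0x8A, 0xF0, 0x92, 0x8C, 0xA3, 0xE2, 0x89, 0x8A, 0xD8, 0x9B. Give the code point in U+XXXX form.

Offset 0: leading byte 0xF0 = 11110000 → 4-byte char #1 = F0 B9 A2 AA.
Offset 4: leading byte 0xF2 = 11110010 → 4-byte char #2 = F2 8E A3 98.
Offset 8: leading byte 0xE1 = 11100001 → 3-byte char #3 = E1 82 BF.
Offset 11: leading byte 0xF0 = 11110000 → 4-byte char #4 = F0 B2 AB 8F.
Offset 15: leading byte 0xD2 = 11010010 → 2-byte char #5 = D2 B8.
Offset 17: leading byte 0x56 = 01010110 → 1-byte char #6 = 56.
Offset 18: leading byte 0xF4 = 11110100 → 4-byte char #7 = F4 89 9C AC.
Offset 22: leading byte 0xF0 = 11110000 → 4-byte char #8 = F0 9F 8C 86.
Offset 26: leading byte 0xF1 = 11110001 → 4-byte char #9 = F1 A2 A6 8A.
Offset 30: leading byte 0xF0 = 11110000 → 4-byte char #10 = F0 92 8C A3.
Leading byte 0xF0 = 11110000 matches 11110xxx → 4-byte sequence.
Byte 1: 0xF0 = 11110000, payload 000 (3 bits).
Byte 2: 0x92 = 10010010 (10xxxxxx ✓), payload 010010.
Byte 3: 0x8C = 10001100 (10xxxxxx ✓), payload 001100.
Byte 4: 0xA3 = 10100011 (10xxxxxx ✓), payload 100011.
Concatenate: 000010010001100100011 = 0x12323 (21 bits → U+12323).

U+12323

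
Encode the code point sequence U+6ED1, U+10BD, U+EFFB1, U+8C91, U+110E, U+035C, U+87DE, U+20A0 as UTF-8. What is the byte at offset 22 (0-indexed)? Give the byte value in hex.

0x82

U+6ED1 → 3-byte form E6 BB 91 at offsets 0–2.
U+10BD → 3-byte form E1 82 BD at offsets 3–5.
U+EFFB1 → 4-byte form F3 AF BE B1 at offsets 6–9.
U+8C91 → 3-byte form E8 B2 91 at offsets 10–12.
U+110E → 3-byte form E1 84 8E at offsets 13–15.
U+035C → 2-byte form CD 9C at offsets 16–17.
U+87DE → 3-byte form E8 9F 9E at offsets 18–20.
U+20A0 → 3-byte form E2 82 A0 at offsets 21–23.
Offset 22 falls in char 8's range; it's byte 2 of E2 82 A0 = 0x82.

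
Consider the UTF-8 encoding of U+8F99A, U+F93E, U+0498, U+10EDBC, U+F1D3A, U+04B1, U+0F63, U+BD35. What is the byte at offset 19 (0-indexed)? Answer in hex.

0xE0

U+8F99A → 4-byte form F2 8F A6 9A at offsets 0–3.
U+F93E → 3-byte form EF A4 BE at offsets 4–6.
U+0498 → 2-byte form D2 98 at offsets 7–8.
U+10EDBC → 4-byte form F4 8E B6 BC at offsets 9–12.
U+F1D3A → 4-byte form F3 B1 B4 BA at offsets 13–16.
U+04B1 → 2-byte form D2 B1 at offsets 17–18.
U+0F63 → 3-byte form E0 BD A3 at offsets 19–21.
Offset 19 falls in char 7's range; it's byte 1 of E0 BD A3 = 0xE0.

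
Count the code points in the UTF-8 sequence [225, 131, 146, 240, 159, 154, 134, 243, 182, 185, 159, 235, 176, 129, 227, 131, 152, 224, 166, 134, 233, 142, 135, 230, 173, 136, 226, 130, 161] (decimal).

9

Byte at offset 0: 0xE1 = 11100001 → 3-byte char (#1). Advance 3.
Byte at offset 3: 0xF0 = 11110000 → 4-byte char (#2). Advance 4.
Byte at offset 7: 0xF3 = 11110011 → 4-byte char (#3). Advance 4.
Byte at offset 11: 0xEB = 11101011 → 3-byte char (#4). Advance 3.
Byte at offset 14: 0xE3 = 11100011 → 3-byte char (#5). Advance 3.
Byte at offset 17: 0xE0 = 11100000 → 3-byte char (#6). Advance 3.
Byte at offset 20: 0xE9 = 11101001 → 3-byte char (#7). Advance 3.
Byte at offset 23: 0xE6 = 11100110 → 3-byte char (#8). Advance 3.
Byte at offset 26: 0xE2 = 11100010 → 3-byte char (#9). Advance 3.
Reached end at offset 29 after 9 code points.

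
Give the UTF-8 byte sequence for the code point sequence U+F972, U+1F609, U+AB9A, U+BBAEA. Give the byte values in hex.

U+F972: 3-byte form → EF A5 B2.
U+1F609: 4-byte form → F0 9F 98 89.
U+AB9A: 3-byte form → EA AE 9A.
U+BBAEA: 4-byte form → F2 BB AB AA.
Concatenated (14 bytes): EF A5 B2 F0 9F 98 89 EA AE 9A F2 BB AB AA.

EF A5 B2 F0 9F 98 89 EA AE 9A F2 BB AB AA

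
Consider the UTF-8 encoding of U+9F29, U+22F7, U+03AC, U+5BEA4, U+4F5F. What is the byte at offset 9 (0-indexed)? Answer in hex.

0x9B

U+9F29 → 3-byte form E9 BC A9 at offsets 0–2.
U+22F7 → 3-byte form E2 8B B7 at offsets 3–5.
U+03AC → 2-byte form CE AC at offsets 6–7.
U+5BEA4 → 4-byte form F1 9B BA A4 at offsets 8–11.
Offset 9 falls in char 4's range; it's byte 2 of F1 9B BA A4 = 0x9B.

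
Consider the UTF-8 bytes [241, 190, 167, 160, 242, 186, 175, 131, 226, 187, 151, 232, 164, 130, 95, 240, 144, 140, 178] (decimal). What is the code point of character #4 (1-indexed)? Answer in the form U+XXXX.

U+8902

Offset 0: leading byte 0xF1 = 11110001 → 4-byte char #1 = F1 BE A7 A0.
Offset 4: leading byte 0xF2 = 11110010 → 4-byte char #2 = F2 BA AF 83.
Offset 8: leading byte 0xE2 = 11100010 → 3-byte char #3 = E2 BB 97.
Offset 11: leading byte 0xE8 = 11101000 → 3-byte char #4 = E8 A4 82.
Leading byte 0xE8 = 11101000 matches 1110xxxx → 3-byte sequence.
Byte 1: 0xE8 = 11101000, payload 1000 (4 bits).
Byte 2: 0xA4 = 10100100 (10xxxxxx ✓), payload 100100.
Byte 3: 0x82 = 10000010 (10xxxxxx ✓), payload 000010.
Concatenate: 1000100100000010 = 0x8902 (16 bits → U+8902).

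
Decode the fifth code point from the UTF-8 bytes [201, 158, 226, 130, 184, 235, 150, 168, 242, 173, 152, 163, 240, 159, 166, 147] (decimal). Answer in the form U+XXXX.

U+1F993

Offset 0: leading byte 0xC9 = 11001001 → 2-byte char #1 = C9 9E.
Offset 2: leading byte 0xE2 = 11100010 → 3-byte char #2 = E2 82 B8.
Offset 5: leading byte 0xEB = 11101011 → 3-byte char #3 = EB 96 A8.
Offset 8: leading byte 0xF2 = 11110010 → 4-byte char #4 = F2 AD 98 A3.
Offset 12: leading byte 0xF0 = 11110000 → 4-byte char #5 = F0 9F A6 93.
Leading byte 0xF0 = 11110000 matches 11110xxx → 4-byte sequence.
Byte 1: 0xF0 = 11110000, payload 000 (3 bits).
Byte 2: 0x9F = 10011111 (10xxxxxx ✓), payload 011111.
Byte 3: 0xA6 = 10100110 (10xxxxxx ✓), payload 100110.
Byte 4: 0x93 = 10010011 (10xxxxxx ✓), payload 010011.
Concatenate: 000011111100110010011 = 0x1F993 (21 bits → U+1F993).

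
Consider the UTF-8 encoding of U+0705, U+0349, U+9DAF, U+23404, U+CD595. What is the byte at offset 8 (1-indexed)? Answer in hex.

0xF0

1-indexed offset 8 is 0-indexed offset 7.
U+0705 → 2-byte form DC 85 at offsets 0–1.
U+0349 → 2-byte form CD 89 at offsets 2–3.
U+9DAF → 3-byte form E9 B6 AF at offsets 4–6.
U+23404 → 4-byte form F0 A3 90 84 at offsets 7–10.
Offset 7 falls in char 4's range; it's byte 1 of F0 A3 90 84 = 0xF0.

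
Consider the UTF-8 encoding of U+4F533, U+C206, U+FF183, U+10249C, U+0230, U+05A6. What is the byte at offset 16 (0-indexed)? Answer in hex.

U+4F533 → 4-byte form F1 8F 94 B3 at offsets 0–3.
U+C206 → 3-byte form EC 88 86 at offsets 4–6.
U+FF183 → 4-byte form F3 BF 86 83 at offsets 7–10.
U+10249C → 4-byte form F4 82 92 9C at offsets 11–14.
U+0230 → 2-byte form C8 B0 at offsets 15–16.
Offset 16 falls in char 5's range; it's byte 2 of C8 B0 = 0xB0.

0xB0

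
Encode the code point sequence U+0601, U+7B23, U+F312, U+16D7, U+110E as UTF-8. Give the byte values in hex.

U+0601: 2-byte form → D8 81.
U+7B23: 3-byte form → E7 AC A3.
U+F312: 3-byte form → EF 8C 92.
U+16D7: 3-byte form → E1 9B 97.
U+110E: 3-byte form → E1 84 8E.
Concatenated (14 bytes): D8 81 E7 AC A3 EF 8C 92 E1 9B 97 E1 84 8E.

D8 81 E7 AC A3 EF 8C 92 E1 9B 97 E1 84 8E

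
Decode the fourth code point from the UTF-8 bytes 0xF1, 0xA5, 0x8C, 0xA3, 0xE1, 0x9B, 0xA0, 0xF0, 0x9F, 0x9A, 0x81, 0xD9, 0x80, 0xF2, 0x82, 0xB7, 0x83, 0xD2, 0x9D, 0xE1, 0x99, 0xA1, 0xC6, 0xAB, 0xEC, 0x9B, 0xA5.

Offset 0: leading byte 0xF1 = 11110001 → 4-byte char #1 = F1 A5 8C A3.
Offset 4: leading byte 0xE1 = 11100001 → 3-byte char #2 = E1 9B A0.
Offset 7: leading byte 0xF0 = 11110000 → 4-byte char #3 = F0 9F 9A 81.
Offset 11: leading byte 0xD9 = 11011001 → 2-byte char #4 = D9 80.
Leading byte 0xD9 = 11011001 matches 110xxxxx → 2-byte sequence.
Byte 1: 0xD9 = 11011001, payload 11001 (5 bits).
Byte 2: 0x80 = 10000000 (10xxxxxx ✓), payload 000000.
Concatenate: 11001000000 = 0x640 (11 bits → U+0640).

U+0640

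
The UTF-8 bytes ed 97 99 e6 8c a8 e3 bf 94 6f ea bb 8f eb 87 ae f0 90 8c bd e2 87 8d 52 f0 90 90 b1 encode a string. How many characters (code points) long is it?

Byte at offset 0: 0xED = 11101101 → 3-byte char (#1). Advance 3.
Byte at offset 3: 0xE6 = 11100110 → 3-byte char (#2). Advance 3.
Byte at offset 6: 0xE3 = 11100011 → 3-byte char (#3). Advance 3.
Byte at offset 9: 0x6F = 01101111 → 1-byte char (#4). Advance 1.
Byte at offset 10: 0xEA = 11101010 → 3-byte char (#5). Advance 3.
Byte at offset 13: 0xEB = 11101011 → 3-byte char (#6). Advance 3.
Byte at offset 16: 0xF0 = 11110000 → 4-byte char (#7). Advance 4.
Byte at offset 20: 0xE2 = 11100010 → 3-byte char (#8). Advance 3.
Byte at offset 23: 0x52 = 01010010 → 1-byte char (#9). Advance 1.
Byte at offset 24: 0xF0 = 11110000 → 4-byte char (#10). Advance 4.
Reached end at offset 28 after 10 code points.

10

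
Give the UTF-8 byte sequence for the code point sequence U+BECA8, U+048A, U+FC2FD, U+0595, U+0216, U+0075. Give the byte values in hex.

U+BECA8: 4-byte form → F2 BE B2 A8.
U+048A: 2-byte form → D2 8A.
U+FC2FD: 4-byte form → F3 BC 8B BD.
U+0595: 2-byte form → D6 95.
U+0216: 2-byte form → C8 96.
U+0075: 1-byte form → 75.
Concatenated (15 bytes): F2 BE B2 A8 D2 8A F3 BC 8B BD D6 95 C8 96 75.

F2 BE B2 A8 D2 8A F3 BC 8B BD D6 95 C8 96 75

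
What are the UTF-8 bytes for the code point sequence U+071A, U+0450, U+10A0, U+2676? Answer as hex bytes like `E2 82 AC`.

U+071A: 2-byte form → DC 9A.
U+0450: 2-byte form → D1 90.
U+10A0: 3-byte form → E1 82 A0.
U+2676: 3-byte form → E2 99 B6.
Concatenated (10 bytes): DC 9A D1 90 E1 82 A0 E2 99 B6.

DC 9A D1 90 E1 82 A0 E2 99 B6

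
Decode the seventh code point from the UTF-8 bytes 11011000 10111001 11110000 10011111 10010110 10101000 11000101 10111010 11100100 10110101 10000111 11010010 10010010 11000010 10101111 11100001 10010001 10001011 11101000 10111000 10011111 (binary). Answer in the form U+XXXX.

Offset 0: leading byte 0xD8 = 11011000 → 2-byte char #1 = D8 B9.
Offset 2: leading byte 0xF0 = 11110000 → 4-byte char #2 = F0 9F 96 A8.
Offset 6: leading byte 0xC5 = 11000101 → 2-byte char #3 = C5 BA.
Offset 8: leading byte 0xE4 = 11100100 → 3-byte char #4 = E4 B5 87.
Offset 11: leading byte 0xD2 = 11010010 → 2-byte char #5 = D2 92.
Offset 13: leading byte 0xC2 = 11000010 → 2-byte char #6 = C2 AF.
Offset 15: leading byte 0xE1 = 11100001 → 3-byte char #7 = E1 91 8B.
Leading byte 0xE1 = 11100001 matches 1110xxxx → 3-byte sequence.
Byte 1: 0xE1 = 11100001, payload 0001 (4 bits).
Byte 2: 0x91 = 10010001 (10xxxxxx ✓), payload 010001.
Byte 3: 0x8B = 10001011 (10xxxxxx ✓), payload 001011.
Concatenate: 0001010001001011 = 0x144B (16 bits → U+144B).

U+144B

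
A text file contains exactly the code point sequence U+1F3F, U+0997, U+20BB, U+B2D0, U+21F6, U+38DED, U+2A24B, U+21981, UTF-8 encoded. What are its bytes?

U+1F3F: 3-byte form → E1 BC BF.
U+0997: 3-byte form → E0 A6 97.
U+20BB: 3-byte form → E2 82 BB.
U+B2D0: 3-byte form → EB 8B 90.
U+21F6: 3-byte form → E2 87 B6.
U+38DED: 4-byte form → F0 B8 B7 AD.
U+2A24B: 4-byte form → F0 AA 89 8B.
U+21981: 4-byte form → F0 A1 A6 81.
Concatenated (27 bytes): E1 BC BF E0 A6 97 E2 82 BB EB 8B 90 E2 87 B6 F0 B8 B7 AD F0 AA 89 8B F0 A1 A6 81.

E1 BC BF E0 A6 97 E2 82 BB EB 8B 90 E2 87 B6 F0 B8 B7 AD F0 AA 89 8B F0 A1 A6 81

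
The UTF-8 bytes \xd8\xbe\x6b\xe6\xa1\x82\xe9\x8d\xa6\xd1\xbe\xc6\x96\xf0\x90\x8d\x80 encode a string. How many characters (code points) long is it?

7

Byte at offset 0: 0xD8 = 11011000 → 2-byte char (#1). Advance 2.
Byte at offset 2: 0x6B = 01101011 → 1-byte char (#2). Advance 1.
Byte at offset 3: 0xE6 = 11100110 → 3-byte char (#3). Advance 3.
Byte at offset 6: 0xE9 = 11101001 → 3-byte char (#4). Advance 3.
Byte at offset 9: 0xD1 = 11010001 → 2-byte char (#5). Advance 2.
Byte at offset 11: 0xC6 = 11000110 → 2-byte char (#6). Advance 2.
Byte at offset 13: 0xF0 = 11110000 → 4-byte char (#7). Advance 4.
Reached end at offset 17 after 7 code points.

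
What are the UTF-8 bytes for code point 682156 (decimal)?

F2 A6 A2 AC

U+A68AC = 0xA68AC = 682156 decimal. In range U+10000–U+10FFFF → 4-byte form: 11110xxx 10xxxxxx 10xxxxxx 10xxxxxx.
Binary (21 bits): 010100110100010101100.
Split 3+6+6+6: 010 | 100110 | 100010 | 101100.
Byte 1: 11110010 = 0xF2.
Byte 2: 10100110 = 0xA6.
Byte 3: 10100010 = 0xA2.
Byte 4: 10101100 = 0xAC.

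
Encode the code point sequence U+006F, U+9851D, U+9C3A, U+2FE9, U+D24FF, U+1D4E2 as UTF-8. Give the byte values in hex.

U+006F: 1-byte form → 6F.
U+9851D: 4-byte form → F2 98 94 9D.
U+9C3A: 3-byte form → E9 B0 BA.
U+2FE9: 3-byte form → E2 BF A9.
U+D24FF: 4-byte form → F3 92 93 BF.
U+1D4E2: 4-byte form → F0 9D 93 A2.
Concatenated (19 bytes): 6F F2 98 94 9D E9 B0 BA E2 BF A9 F3 92 93 BF F0 9D 93 A2.

6F F2 98 94 9D E9 B0 BA E2 BF A9 F3 92 93 BF F0 9D 93 A2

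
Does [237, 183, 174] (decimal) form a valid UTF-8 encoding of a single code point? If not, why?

Structurally a 3-byte sequence; payload = 0xDDEE.
But 0xDDEE is in U+D800–U+DFFF, the surrogate range. Surrogates are not Unicode scalar values and are forbidden in UTF-8.

invalid (encodes a surrogate (U+D800–U+DFFF))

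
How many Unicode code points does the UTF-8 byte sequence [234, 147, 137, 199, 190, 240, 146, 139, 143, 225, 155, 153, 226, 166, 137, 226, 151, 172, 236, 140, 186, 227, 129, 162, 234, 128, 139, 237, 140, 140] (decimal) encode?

Byte at offset 0: 0xEA = 11101010 → 3-byte char (#1). Advance 3.
Byte at offset 3: 0xC7 = 11000111 → 2-byte char (#2). Advance 2.
Byte at offset 5: 0xF0 = 11110000 → 4-byte char (#3). Advance 4.
Byte at offset 9: 0xE1 = 11100001 → 3-byte char (#4). Advance 3.
Byte at offset 12: 0xE2 = 11100010 → 3-byte char (#5). Advance 3.
Byte at offset 15: 0xE2 = 11100010 → 3-byte char (#6). Advance 3.
Byte at offset 18: 0xEC = 11101100 → 3-byte char (#7). Advance 3.
Byte at offset 21: 0xE3 = 11100011 → 3-byte char (#8). Advance 3.
Byte at offset 24: 0xEA = 11101010 → 3-byte char (#9). Advance 3.
Byte at offset 27: 0xED = 11101101 → 3-byte char (#10). Advance 3.
Reached end at offset 30 after 10 code points.

10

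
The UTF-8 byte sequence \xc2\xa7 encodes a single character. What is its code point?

Leading byte 0xC2 = 11000010 matches 110xxxxx → 2-byte sequence.
Byte 1: 0xC2 = 11000010, payload 00010 (5 bits).
Byte 2: 0xA7 = 10100111 (10xxxxxx ✓), payload 100111.
Concatenate: 00010100111 = 0xA7 (11 bits → U+00A7).

U+00A7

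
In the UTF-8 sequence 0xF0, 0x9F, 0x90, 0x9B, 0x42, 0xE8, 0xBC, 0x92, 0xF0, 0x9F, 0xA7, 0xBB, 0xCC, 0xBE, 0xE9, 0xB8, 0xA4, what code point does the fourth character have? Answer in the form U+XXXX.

U+1F9FB

Offset 0: leading byte 0xF0 = 11110000 → 4-byte char #1 = F0 9F 90 9B.
Offset 4: leading byte 0x42 = 01000010 → 1-byte char #2 = 42.
Offset 5: leading byte 0xE8 = 11101000 → 3-byte char #3 = E8 BC 92.
Offset 8: leading byte 0xF0 = 11110000 → 4-byte char #4 = F0 9F A7 BB.
Leading byte 0xF0 = 11110000 matches 11110xxx → 4-byte sequence.
Byte 1: 0xF0 = 11110000, payload 000 (3 bits).
Byte 2: 0x9F = 10011111 (10xxxxxx ✓), payload 011111.
Byte 3: 0xA7 = 10100111 (10xxxxxx ✓), payload 100111.
Byte 4: 0xBB = 10111011 (10xxxxxx ✓), payload 111011.
Concatenate: 000011111100111111011 = 0x1F9FB (21 bits → U+1F9FB).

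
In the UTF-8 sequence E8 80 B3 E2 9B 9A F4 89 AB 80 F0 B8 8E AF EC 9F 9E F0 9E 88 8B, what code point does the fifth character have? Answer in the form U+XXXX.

Offset 0: leading byte 0xE8 = 11101000 → 3-byte char #1 = E8 80 B3.
Offset 3: leading byte 0xE2 = 11100010 → 3-byte char #2 = E2 9B 9A.
Offset 6: leading byte 0xF4 = 11110100 → 4-byte char #3 = F4 89 AB 80.
Offset 10: leading byte 0xF0 = 11110000 → 4-byte char #4 = F0 B8 8E AF.
Offset 14: leading byte 0xEC = 11101100 → 3-byte char #5 = EC 9F 9E.
Leading byte 0xEC = 11101100 matches 1110xxxx → 3-byte sequence.
Byte 1: 0xEC = 11101100, payload 1100 (4 bits).
Byte 2: 0x9F = 10011111 (10xxxxxx ✓), payload 011111.
Byte 3: 0x9E = 10011110 (10xxxxxx ✓), payload 011110.
Concatenate: 1100011111011110 = 0xC7DE (16 bits → U+C7DE).

U+C7DE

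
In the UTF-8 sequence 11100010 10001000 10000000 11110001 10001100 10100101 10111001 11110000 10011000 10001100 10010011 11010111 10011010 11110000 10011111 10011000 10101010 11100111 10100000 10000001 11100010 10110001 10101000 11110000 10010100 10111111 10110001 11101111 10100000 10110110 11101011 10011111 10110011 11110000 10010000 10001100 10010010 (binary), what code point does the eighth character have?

U+14FF1

Offset 0: leading byte 0xE2 = 11100010 → 3-byte char #1 = E2 88 80.
Offset 3: leading byte 0xF1 = 11110001 → 4-byte char #2 = F1 8C A5 B9.
Offset 7: leading byte 0xF0 = 11110000 → 4-byte char #3 = F0 98 8C 93.
Offset 11: leading byte 0xD7 = 11010111 → 2-byte char #4 = D7 9A.
Offset 13: leading byte 0xF0 = 11110000 → 4-byte char #5 = F0 9F 98 AA.
Offset 17: leading byte 0xE7 = 11100111 → 3-byte char #6 = E7 A0 81.
Offset 20: leading byte 0xE2 = 11100010 → 3-byte char #7 = E2 B1 A8.
Offset 23: leading byte 0xF0 = 11110000 → 4-byte char #8 = F0 94 BF B1.
Leading byte 0xF0 = 11110000 matches 11110xxx → 4-byte sequence.
Byte 1: 0xF0 = 11110000, payload 000 (3 bits).
Byte 2: 0x94 = 10010100 (10xxxxxx ✓), payload 010100.
Byte 3: 0xBF = 10111111 (10xxxxxx ✓), payload 111111.
Byte 4: 0xB1 = 10110001 (10xxxxxx ✓), payload 110001.
Concatenate: 000010100111111110001 = 0x14FF1 (21 bits → U+14FF1).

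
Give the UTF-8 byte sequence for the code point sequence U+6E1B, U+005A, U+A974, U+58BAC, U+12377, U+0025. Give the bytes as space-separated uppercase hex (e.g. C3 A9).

E6 B8 9B 5A EA A5 B4 F1 98 AE AC F0 92 8D B7 25

U+6E1B: 3-byte form → E6 B8 9B.
U+005A: 1-byte form → 5A.
U+A974: 3-byte form → EA A5 B4.
U+58BAC: 4-byte form → F1 98 AE AC.
U+12377: 4-byte form → F0 92 8D B7.
U+0025: 1-byte form → 25.
Concatenated (16 bytes): E6 B8 9B 5A EA A5 B4 F1 98 AE AC F0 92 8D B7 25.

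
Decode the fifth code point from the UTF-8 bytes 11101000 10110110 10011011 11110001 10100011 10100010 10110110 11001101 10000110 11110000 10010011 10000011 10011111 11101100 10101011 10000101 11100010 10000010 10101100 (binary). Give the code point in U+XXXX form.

U+CAC5

Offset 0: leading byte 0xE8 = 11101000 → 3-byte char #1 = E8 B6 9B.
Offset 3: leading byte 0xF1 = 11110001 → 4-byte char #2 = F1 A3 A2 B6.
Offset 7: leading byte 0xCD = 11001101 → 2-byte char #3 = CD 86.
Offset 9: leading byte 0xF0 = 11110000 → 4-byte char #4 = F0 93 83 9F.
Offset 13: leading byte 0xEC = 11101100 → 3-byte char #5 = EC AB 85.
Leading byte 0xEC = 11101100 matches 1110xxxx → 3-byte sequence.
Byte 1: 0xEC = 11101100, payload 1100 (4 bits).
Byte 2: 0xAB = 10101011 (10xxxxxx ✓), payload 101011.
Byte 3: 0x85 = 10000101 (10xxxxxx ✓), payload 000101.
Concatenate: 1100101011000101 = 0xCAC5 (16 bits → U+CAC5).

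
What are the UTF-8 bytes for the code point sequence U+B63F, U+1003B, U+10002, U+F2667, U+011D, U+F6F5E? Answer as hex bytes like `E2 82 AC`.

U+B63F: 3-byte form → EB 98 BF.
U+1003B: 4-byte form → F0 90 80 BB.
U+10002: 4-byte form → F0 90 80 82.
U+F2667: 4-byte form → F3 B2 99 A7.
U+011D: 2-byte form → C4 9D.
U+F6F5E: 4-byte form → F3 B6 BD 9E.
Concatenated (21 bytes): EB 98 BF F0 90 80 BB F0 90 80 82 F3 B2 99 A7 C4 9D F3 B6 BD 9E.

EB 98 BF F0 90 80 BB F0 90 80 82 F3 B2 99 A7 C4 9D F3 B6 BD 9E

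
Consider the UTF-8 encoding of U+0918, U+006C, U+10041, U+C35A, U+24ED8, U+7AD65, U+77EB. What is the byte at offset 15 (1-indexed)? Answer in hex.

0x98

1-indexed offset 15 is 0-indexed offset 14.
U+0918 → 3-byte form E0 A4 98 at offsets 0–2.
U+006C → 1-byte form 6C at offsets 3–3.
U+10041 → 4-byte form F0 90 81 81 at offsets 4–7.
U+C35A → 3-byte form EC 8D 9A at offsets 8–10.
U+24ED8 → 4-byte form F0 A4 BB 98 at offsets 11–14.
Offset 14 falls in char 5's range; it's byte 4 of F0 A4 BB 98 = 0x98.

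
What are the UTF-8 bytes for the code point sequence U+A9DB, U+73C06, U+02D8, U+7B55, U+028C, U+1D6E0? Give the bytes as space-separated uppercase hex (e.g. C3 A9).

U+A9DB: 3-byte form → EA A7 9B.
U+73C06: 4-byte form → F1 B3 B0 86.
U+02D8: 2-byte form → CB 98.
U+7B55: 3-byte form → E7 AD 95.
U+028C: 2-byte form → CA 8C.
U+1D6E0: 4-byte form → F0 9D 9B A0.
Concatenated (18 bytes): EA A7 9B F1 B3 B0 86 CB 98 E7 AD 95 CA 8C F0 9D 9B A0.

EA A7 9B F1 B3 B0 86 CB 98 E7 AD 95 CA 8C F0 9D 9B A0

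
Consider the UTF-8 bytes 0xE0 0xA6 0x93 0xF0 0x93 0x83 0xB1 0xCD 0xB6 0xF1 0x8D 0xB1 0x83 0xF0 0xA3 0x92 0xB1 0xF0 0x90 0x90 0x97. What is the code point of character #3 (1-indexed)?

Offset 0: leading byte 0xE0 = 11100000 → 3-byte char #1 = E0 A6 93.
Offset 3: leading byte 0xF0 = 11110000 → 4-byte char #2 = F0 93 83 B1.
Offset 7: leading byte 0xCD = 11001101 → 2-byte char #3 = CD B6.
Leading byte 0xCD = 11001101 matches 110xxxxx → 2-byte sequence.
Byte 1: 0xCD = 11001101, payload 01101 (5 bits).
Byte 2: 0xB6 = 10110110 (10xxxxxx ✓), payload 110110.
Concatenate: 01101110110 = 0x376 (11 bits → U+0376).

U+0376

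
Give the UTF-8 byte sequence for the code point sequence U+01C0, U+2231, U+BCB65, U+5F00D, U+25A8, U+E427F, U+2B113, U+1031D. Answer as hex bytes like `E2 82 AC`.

U+01C0: 2-byte form → C7 80.
U+2231: 3-byte form → E2 88 B1.
U+BCB65: 4-byte form → F2 BC AD A5.
U+5F00D: 4-byte form → F1 9F 80 8D.
U+25A8: 3-byte form → E2 96 A8.
U+E427F: 4-byte form → F3 A4 89 BF.
U+2B113: 4-byte form → F0 AB 84 93.
U+1031D: 4-byte form → F0 90 8C 9D.
Concatenated (28 bytes): C7 80 E2 88 B1 F2 BC AD A5 F1 9F 80 8D E2 96 A8 F3 A4 89 BF F0 AB 84 93 F0 90 8C 9D.

C7 80 E2 88 B1 F2 BC AD A5 F1 9F 80 8D E2 96 A8 F3 A4 89 BF F0 AB 84 93 F0 90 8C 9D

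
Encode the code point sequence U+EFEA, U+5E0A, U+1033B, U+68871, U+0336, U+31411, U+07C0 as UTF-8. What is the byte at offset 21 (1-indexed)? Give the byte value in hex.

1-indexed offset 21 is 0-indexed offset 20.
U+EFEA → 3-byte form EE BF AA at offsets 0–2.
U+5E0A → 3-byte form E5 B8 8A at offsets 3–5.
U+1033B → 4-byte form F0 90 8C BB at offsets 6–9.
U+68871 → 4-byte form F1 A8 A1 B1 at offsets 10–13.
U+0336 → 2-byte form CC B6 at offsets 14–15.
U+31411 → 4-byte form F0 B1 90 91 at offsets 16–19.
U+07C0 → 2-byte form DF 80 at offsets 20–21.
Offset 20 falls in char 7's range; it's byte 1 of DF 80 = 0xDF.

0xDF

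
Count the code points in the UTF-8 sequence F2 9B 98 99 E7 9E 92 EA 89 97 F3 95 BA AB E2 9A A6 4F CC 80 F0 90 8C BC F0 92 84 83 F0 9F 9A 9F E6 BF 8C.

Byte at offset 0: 0xF2 = 11110010 → 4-byte char (#1). Advance 4.
Byte at offset 4: 0xE7 = 11100111 → 3-byte char (#2). Advance 3.
Byte at offset 7: 0xEA = 11101010 → 3-byte char (#3). Advance 3.
Byte at offset 10: 0xF3 = 11110011 → 4-byte char (#4). Advance 4.
Byte at offset 14: 0xE2 = 11100010 → 3-byte char (#5). Advance 3.
Byte at offset 17: 0x4F = 01001111 → 1-byte char (#6). Advance 1.
Byte at offset 18: 0xCC = 11001100 → 2-byte char (#7). Advance 2.
Byte at offset 20: 0xF0 = 11110000 → 4-byte char (#8). Advance 4.
Byte at offset 24: 0xF0 = 11110000 → 4-byte char (#9). Advance 4.
Byte at offset 28: 0xF0 = 11110000 → 4-byte char (#10). Advance 4.
Byte at offset 32: 0xE6 = 11100110 → 3-byte char (#11). Advance 3.
Reached end at offset 35 after 11 code points.

11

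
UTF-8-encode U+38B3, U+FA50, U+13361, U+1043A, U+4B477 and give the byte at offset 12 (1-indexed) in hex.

0x90

1-indexed offset 12 is 0-indexed offset 11.
U+38B3 → 3-byte form E3 A2 B3 at offsets 0–2.
U+FA50 → 3-byte form EF A9 90 at offsets 3–5.
U+13361 → 4-byte form F0 93 8D A1 at offsets 6–9.
U+1043A → 4-byte form F0 90 90 BA at offsets 10–13.
Offset 11 falls in char 4's range; it's byte 2 of F0 90 90 BA = 0x90.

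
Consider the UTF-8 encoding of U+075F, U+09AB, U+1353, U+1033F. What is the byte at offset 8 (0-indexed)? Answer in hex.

U+075F → 2-byte form DD 9F at offsets 0–1.
U+09AB → 3-byte form E0 A6 AB at offsets 2–4.
U+1353 → 3-byte form E1 8D 93 at offsets 5–7.
U+1033F → 4-byte form F0 90 8C BF at offsets 8–11.
Offset 8 falls in char 4's range; it's byte 1 of F0 90 8C BF = 0xF0.

0xF0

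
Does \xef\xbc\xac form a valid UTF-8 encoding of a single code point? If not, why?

valid

Leading byte 0xEF = 11101111 → 3-byte form.
Continuation bytes 0xBC=10111100, 0xAC=10101100 all match 10xxxxxx.
Decoded value 0xFF2C is ≥ 0x800 (shortest form) and not a surrogate.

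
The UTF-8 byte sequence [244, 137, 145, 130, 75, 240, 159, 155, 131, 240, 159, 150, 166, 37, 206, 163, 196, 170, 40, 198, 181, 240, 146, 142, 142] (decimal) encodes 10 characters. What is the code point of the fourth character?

Offset 0: leading byte 0xF4 = 11110100 → 4-byte char #1 = F4 89 91 82.
Offset 4: leading byte 0x4B = 01001011 → 1-byte char #2 = 4B.
Offset 5: leading byte 0xF0 = 11110000 → 4-byte char #3 = F0 9F 9B 83.
Offset 9: leading byte 0xF0 = 11110000 → 4-byte char #4 = F0 9F 96 A6.
Leading byte 0xF0 = 11110000 matches 11110xxx → 4-byte sequence.
Byte 1: 0xF0 = 11110000, payload 000 (3 bits).
Byte 2: 0x9F = 10011111 (10xxxxxx ✓), payload 011111.
Byte 3: 0x96 = 10010110 (10xxxxxx ✓), payload 010110.
Byte 4: 0xA6 = 10100110 (10xxxxxx ✓), payload 100110.
Concatenate: 000011111010110100110 = 0x1F5A6 (21 bits → U+1F5A6).

U+1F5A6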